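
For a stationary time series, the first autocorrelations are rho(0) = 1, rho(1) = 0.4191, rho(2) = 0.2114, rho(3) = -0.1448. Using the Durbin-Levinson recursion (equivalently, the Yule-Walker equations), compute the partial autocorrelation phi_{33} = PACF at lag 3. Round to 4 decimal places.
\phi_{33} = -0.3011

The PACF at lag k is phi_{kk}, the last component of the solution
to the Yule-Walker system G_k phi = r_k where
  (G_k)_{ij} = rho(|i - j|), (r_k)_i = rho(i), i,j = 1..k.
Equivalently, Durbin-Levinson gives phi_{kk} iteratively:
  phi_{11} = rho(1)
  phi_{kk} = [rho(k) - sum_{j=1..k-1} phi_{k-1,j} rho(k-j)]
            / [1 - sum_{j=1..k-1} phi_{k-1,j} rho(j)],
  phi_{k,j} = phi_{k-1,j} - phi_{kk} phi_{k-1,k-j},  j = 1..k-1.
Step k = 1:
  phi_11 = rho(1) = 0.4191.
Step k = 2:
  phi_22 = [rho(2) - phi_11 rho(1)] / [1 - phi_11 rho(1)] = [0.2114 - (0.4191)(0.4191)] / [1 - (0.4191)(0.4191)]
         = 0.03575519 / 0.82435519 = 0.043374.
  Update: phi_21 = phi_11 - phi_22 phi_11 = 0.4191 - (0.043374)(0.4191) = 0.400922.
Step k = 3:
  phi_33 = [rho(3) - phi_21 rho(2) - phi_22 rho(1)] / [1 - phi_21 rho(1) - phi_22 rho(2)]
    numerator   = -0.1448 - (0.400922)(0.2114) - (0.043374)(0.4191) = -0.24773279
    denominator = 1 - (0.400922)(0.4191) - (0.043374)(0.2114) = 0.82280436
  phi_33 = -0.24773279 / 0.82280436 = -0.3011.
Therefore phi_{33} = -0.3011.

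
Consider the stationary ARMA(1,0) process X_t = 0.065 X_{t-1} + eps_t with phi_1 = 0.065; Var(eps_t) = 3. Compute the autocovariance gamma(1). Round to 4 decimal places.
\gamma(1) = 0.1958

Multiply the model equation by X_{t-k} and take expectations. With theta_0 = psi_0 = 1 and psi_j the MA(infinity) weights, this gives
  gamma(k) - sum_i phi_i gamma(k-i) = c_k,
  c_k = sigma^2 * sum_{j=k..q} theta_j psi_{j-k}   (c_k = 0 for k > q),
using gamma(-m) = gamma(m).
Pure AR (q = 0): c_0 = sigma^2 = 3, c_k = 0 for k >= 1.
Equations for k = 0 and k = 1 (AR order 1):
  gamma(0) = phi_1 gamma(1) + c_0
  gamma(1) = phi_1 gamma(0) + c_1
Substituting the second into the first: gamma(0) (1 - phi_1^2) = c_0 + phi_1 c_1, so
  gamma(0) = c_0 / (1 - phi_1^2) = 3 / (1 - (0.065)^2) = 3 / 0.995775 = 3.012729.
  gamma(1) = phi_1 gamma(0) = (0.065)(3.012729) = 0.195827.
Therefore gamma(1) = 0.1958 (to 4 decimal places).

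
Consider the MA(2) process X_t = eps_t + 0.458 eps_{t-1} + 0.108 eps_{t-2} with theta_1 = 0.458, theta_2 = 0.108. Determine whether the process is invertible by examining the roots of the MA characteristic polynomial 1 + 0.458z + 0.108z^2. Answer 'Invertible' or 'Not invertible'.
\text{Invertible}

The MA(q) characteristic polynomial is P(z) = 1 + 0.458z + 0.108z^2.
Invertibility requires all roots to lie outside the unit circle, i.e. |z| > 1 for every root.
Set 1 + (0.458) z + (0.108) z^2 = 0, i.e. a z^2 + b z + c = 0 with a = 0.108, b = 0.458, c = 1.
Discriminant D = b^2 - 4ac = (0.458)^2 - 4*(0.108)*1 = 0.209764 - (0.432) = -0.222236.
D < 0, so the roots are the complex-conjugate pair z = (-b +/- i sqrt(-D)) / (2a) = -2.1204 +/- 2.1825i.
For a conjugate pair |z|^2 = z * conj(z) = (product of roots) = c/a = 1/(0.108) = 9.259259, so |z| = sqrt(9.259259) = 3.0429 for both roots.
Moduli of all roots: 3.0429, 3.0429.
All moduli strictly greater than 1? Yes.
Verdict: Invertible.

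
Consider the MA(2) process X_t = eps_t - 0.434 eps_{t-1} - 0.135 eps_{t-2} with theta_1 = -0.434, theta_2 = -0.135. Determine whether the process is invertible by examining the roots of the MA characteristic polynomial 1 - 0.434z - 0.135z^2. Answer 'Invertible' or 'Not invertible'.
\text{Invertible}

The MA(q) characteristic polynomial is P(z) = 1 - 0.434z - 0.135z^2.
Invertibility requires all roots to lie outside the unit circle, i.e. |z| > 1 for every root.
Set 1 + (-0.434) z + (-0.135) z^2 = 0, i.e. a z^2 + b z + c = 0 with a = -0.135, b = -0.434, c = 1.
Discriminant D = b^2 - 4ac = (-0.434)^2 - 4*(-0.135)*1 = 0.188356 - (-0.54) = 0.728356.
D >= 0, so the roots are real: z = (-b +/- sqrt(D)) / (2a) = (0.434 +/- 0.853438) / (-0.27).
  z_1 = (0.434 + 0.853438) / (-0.27) = -4.7683,   |z_1| = 4.7683.
  z_2 = (0.434 - 0.853438) / (-0.27) = 1.5535,   |z_2| = 1.5535.
Moduli of all roots: 4.7683, 1.5535.
All moduli strictly greater than 1? Yes.
Verdict: Invertible.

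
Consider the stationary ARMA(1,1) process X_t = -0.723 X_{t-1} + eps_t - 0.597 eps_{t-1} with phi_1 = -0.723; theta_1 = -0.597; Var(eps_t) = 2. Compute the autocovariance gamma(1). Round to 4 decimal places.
\gamma(1) = -7.9190

Multiply the model equation by X_{t-k} and take expectations. With theta_0 = psi_0 = 1 and psi_j the MA(infinity) weights, this gives
  gamma(k) - sum_i phi_i gamma(k-i) = c_k,
  c_k = sigma^2 * sum_{j=k..q} theta_j psi_{j-k}   (c_k = 0 for k > q),
using gamma(-m) = gamma(m).
psi-weights needed (psi_j = theta_j + sum_i phi_i psi_{j-i}):
  psi_1 = theta_1 + phi_1 = -0.597 + (-0.723) = -1.32
Right-hand sides:
  c_0 = sigma^2 (1 + theta_1 psi_1) = 2 * (1 + (-0.597)(-1.32)) = 2 * 1.78804 = 3.57608
  c_1 = sigma^2 theta_1 = 2 * (-0.597) = -1.194
  c_2 = 0
Equations for k = 0 and k = 1 (AR order 1):
  gamma(0) = phi_1 gamma(1) + c_0
  gamma(1) = phi_1 gamma(0) + c_1
Substituting the second into the first: gamma(0) (1 - phi_1^2) = c_0 + phi_1 c_1, so
  gamma(0) = (c_0 + phi_1 c_1) / (1 - phi_1^2) = (3.57608 + (-0.723)(-1.194)) / (1 - (-0.723)^2) = 4.439342 / 0.477271 = 9.301512.
  gamma(1) = phi_1 gamma(0) + c_1 = (-0.723)(9.301512) + (-1.194) = -7.918993.
Therefore gamma(1) = -7.9190 (to 4 decimal places).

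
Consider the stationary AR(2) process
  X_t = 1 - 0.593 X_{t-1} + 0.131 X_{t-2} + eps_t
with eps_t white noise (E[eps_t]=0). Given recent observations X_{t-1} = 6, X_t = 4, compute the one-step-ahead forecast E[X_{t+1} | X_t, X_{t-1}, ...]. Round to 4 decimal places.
E[X_{t+1} \mid \mathcal F_t] = -0.5860

For an AR(p) model X_t = c + sum_i phi_i X_{t-i} + eps_t, the
one-step-ahead conditional mean is
  E[X_{t+1} | X_t, ...] = c + sum_i phi_i X_{t+1-i}.
Substitute known values:
  E[X_{t+1} | ...] = 1 + (-0.593) * (4) + (0.131) * (6)
                   = -0.5860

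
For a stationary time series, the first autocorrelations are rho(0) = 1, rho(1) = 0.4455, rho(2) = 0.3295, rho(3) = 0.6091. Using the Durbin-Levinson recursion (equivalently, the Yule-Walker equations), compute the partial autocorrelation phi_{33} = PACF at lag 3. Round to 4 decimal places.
\phi_{33} = 0.5300

The PACF at lag k is phi_{kk}, the last component of the solution
to the Yule-Walker system G_k phi = r_k where
  (G_k)_{ij} = rho(|i - j|), (r_k)_i = rho(i), i,j = 1..k.
Equivalently, Durbin-Levinson gives phi_{kk} iteratively:
  phi_{11} = rho(1)
  phi_{kk} = [rho(k) - sum_{j=1..k-1} phi_{k-1,j} rho(k-j)]
            / [1 - sum_{j=1..k-1} phi_{k-1,j} rho(j)],
  phi_{k,j} = phi_{k-1,j} - phi_{kk} phi_{k-1,k-j},  j = 1..k-1.
Step k = 1:
  phi_11 = rho(1) = 0.4455.
Step k = 2:
  phi_22 = [rho(2) - phi_11 rho(1)] / [1 - phi_11 rho(1)] = [0.3295 - (0.4455)(0.4455)] / [1 - (0.4455)(0.4455)]
         = 0.13102975 / 0.80152975 = 0.163475.
  Update: phi_21 = phi_11 - phi_22 phi_11 = 0.4455 - (0.163475)(0.4455) = 0.372672.
Step k = 3:
  phi_33 = [rho(3) - phi_21 rho(2) - phi_22 rho(1)] / [1 - phi_21 rho(1) - phi_22 rho(2)]
    numerator   = 0.6091 - (0.372672)(0.3295) - (0.163475)(0.4455) = 0.41347662
    denominator = 1 - (0.372672)(0.4455) - (0.163475)(0.3295) = 0.78010971
  phi_33 = 0.41347662 / 0.78010971 = 0.53.
Therefore phi_{33} = 0.5300.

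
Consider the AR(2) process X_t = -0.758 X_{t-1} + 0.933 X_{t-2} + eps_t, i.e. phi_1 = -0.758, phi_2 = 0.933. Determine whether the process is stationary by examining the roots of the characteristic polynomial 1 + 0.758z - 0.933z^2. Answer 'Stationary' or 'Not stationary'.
\text{Not stationary}

The AR(p) characteristic polynomial is P(z) = 1 + 0.758z - 0.933z^2.
Stationarity requires all roots to lie outside the unit circle, i.e. |z| > 1 for every root.
Set 1 + (0.758) z + (-0.933) z^2 = 0, i.e. a z^2 + b z + c = 0 with a = -0.933, b = 0.758, c = 1.
Discriminant D = b^2 - 4ac = (0.758)^2 - 4*(-0.933)*1 = 0.574564 - (-3.732) = 4.306564.
D >= 0, so the roots are real: z = (-b +/- sqrt(D)) / (2a) = (-0.758 +/- 2.075226) / (-1.866).
  z_1 = (-0.758 + 2.075226) / (-1.866) = -0.7059,   |z_1| = 0.7059.
  z_2 = (-0.758 - 2.075226) / (-1.866) = 1.5183,   |z_2| = 1.5183.
Moduli of all roots: 0.7059, 1.5183.
All moduli strictly greater than 1? No.
Verdict: Not stationary.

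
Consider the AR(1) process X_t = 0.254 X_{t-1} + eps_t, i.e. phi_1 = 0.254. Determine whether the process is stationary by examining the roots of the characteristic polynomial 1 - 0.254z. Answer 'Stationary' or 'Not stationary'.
\text{Stationary}

The AR(p) characteristic polynomial is P(z) = 1 - 0.254z.
Stationarity requires all roots to lie outside the unit circle, i.e. |z| > 1 for every root.
This is linear in z: 1 + (-0.254) z = 0  =>  z = -1/(-0.254) = 3.937008,  |z| = 3.937008.
Moduli of all roots: 3.9370.
All moduli strictly greater than 1? Yes.
Verdict: Stationary.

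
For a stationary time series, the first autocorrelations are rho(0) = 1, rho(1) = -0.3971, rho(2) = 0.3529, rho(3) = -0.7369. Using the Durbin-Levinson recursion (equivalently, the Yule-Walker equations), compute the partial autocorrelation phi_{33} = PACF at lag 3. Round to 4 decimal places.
\phi_{33} = -0.6740

The PACF at lag k is phi_{kk}, the last component of the solution
to the Yule-Walker system G_k phi = r_k where
  (G_k)_{ij} = rho(|i - j|), (r_k)_i = rho(i), i,j = 1..k.
Equivalently, Durbin-Levinson gives phi_{kk} iteratively:
  phi_{11} = rho(1)
  phi_{kk} = [rho(k) - sum_{j=1..k-1} phi_{k-1,j} rho(k-j)]
            / [1 - sum_{j=1..k-1} phi_{k-1,j} rho(j)],
  phi_{k,j} = phi_{k-1,j} - phi_{kk} phi_{k-1,k-j},  j = 1..k-1.
Step k = 1:
  phi_11 = rho(1) = -0.3971.
Step k = 2:
  phi_22 = [rho(2) - phi_11 rho(1)] / [1 - phi_11 rho(1)] = [0.3529 - (-0.3971)(-0.3971)] / [1 - (-0.3971)(-0.3971)]
         = 0.19521159 / 0.84231159 = 0.231757.
  Update: phi_21 = phi_11 - phi_22 phi_11 = -0.3971 - (0.231757)(-0.3971) = -0.305069.
Step k = 3:
  phi_33 = [rho(3) - phi_21 rho(2) - phi_22 rho(1)] / [1 - phi_21 rho(1) - phi_22 rho(2)]
    numerator   = -0.7369 - (-0.305069)(0.3529) - (0.231757)(-0.3971) = -0.53721035
    denominator = 1 - (-0.305069)(-0.3971) - (0.231757)(0.3529) = 0.79706994
  phi_33 = -0.53721035 / 0.79706994 = -0.674.
Therefore phi_{33} = -0.6740.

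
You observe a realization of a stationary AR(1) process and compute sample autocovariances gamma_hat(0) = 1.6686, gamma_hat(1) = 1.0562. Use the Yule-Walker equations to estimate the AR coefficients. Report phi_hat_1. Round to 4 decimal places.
\hat\phi_{1} = 0.6330

The Yule-Walker equations for an AR(p) process read, in matrix form,
  Gamma_p phi = r_p,   with   (Gamma_p)_{ij} = gamma(|i - j|),
                       (r_p)_i = gamma(i),   i,j = 1..p.
Substitute the sample gammas (Toeplitz matrix and right-hand side of size 1):
  Gamma_p = [[1.6686]]
  r_p     = [1.0562]
With p = 1 this is the single equation gamma(0) phi_1 = gamma(1):
  phi_hat_1 = gamma(1) / gamma(0) = 1.0562 / 1.6686 = 0.6330.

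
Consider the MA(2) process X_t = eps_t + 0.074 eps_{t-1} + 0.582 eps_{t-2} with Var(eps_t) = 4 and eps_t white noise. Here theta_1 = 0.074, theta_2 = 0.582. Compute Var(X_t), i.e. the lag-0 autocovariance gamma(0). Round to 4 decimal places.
\gamma(0) = 5.3768

For an MA(q) process X_t = eps_t + sum_i theta_i eps_{t-i} with
Var(eps_t) = sigma^2, the variance is
  gamma(0) = sigma^2 * (1 + sum_i theta_i^2).
  sum_i theta_i^2 = (0.074)^2 + (0.582)^2 = 0.005476 + 0.338724 = 0.3442.
  gamma(0) = 4 * (1 + 0.3442) = 4 * 1.3442 = 5.3768.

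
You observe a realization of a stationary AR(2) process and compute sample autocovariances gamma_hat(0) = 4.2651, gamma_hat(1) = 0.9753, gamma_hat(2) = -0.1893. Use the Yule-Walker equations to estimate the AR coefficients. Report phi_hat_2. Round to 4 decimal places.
\hat\phi_{2} = -0.1020

The Yule-Walker equations for an AR(p) process read, in matrix form,
  Gamma_p phi = r_p,   with   (Gamma_p)_{ij} = gamma(|i - j|),
                       (r_p)_i = gamma(i),   i,j = 1..p.
Substitute the sample gammas (Toeplitz matrix and right-hand side of size 2):
  Gamma_p = [[4.2651, 0.9753], [0.9753, 4.2651]]
  r_p     = [0.9753, -0.1893]
Written out:
  4.2651 phi_1 + 0.9753 phi_2 = 0.9753
  0.9753 phi_1 + 4.2651 phi_2 = -0.1893
Solve by Cramer's rule:
  det = gamma(0)^2 - gamma(1)^2 = (4.2651)^2 - (0.9753)^2 = 18.19107801 - 0.95121009 = 17.23986792
  phi_hat_1 = [gamma(1) gamma(0) - gamma(1) gamma(2)] / det = [(0.9753)(4.2651) - (0.9753)(-0.1893)] / 17.23986792 = 4.34437632 / 17.23986792 = 0.252
  phi_hat_2 = [gamma(0) gamma(2) - gamma(1)^2] / det = [(4.2651)(-0.1893) - (0.9753)^2] / 17.23986792 = -1.75859352 / 17.23986792 = -0.102
So phi_hat = [0.2520, -0.1020].
Therefore phi_hat_2 = -0.1020.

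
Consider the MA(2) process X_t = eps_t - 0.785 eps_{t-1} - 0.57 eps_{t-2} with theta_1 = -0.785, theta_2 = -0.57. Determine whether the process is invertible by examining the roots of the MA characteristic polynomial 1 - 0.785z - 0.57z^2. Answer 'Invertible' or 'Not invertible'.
\text{Not invertible}

The MA(q) characteristic polynomial is P(z) = 1 - 0.785z - 0.57z^2.
Invertibility requires all roots to lie outside the unit circle, i.e. |z| > 1 for every root.
Set 1 + (-0.785) z + (-0.57) z^2 = 0, i.e. a z^2 + b z + c = 0 with a = -0.57, b = -0.785, c = 1.
Discriminant D = b^2 - 4ac = (-0.785)^2 - 4*(-0.57)*1 = 0.616225 - (-2.28) = 2.896225.
D >= 0, so the roots are real: z = (-b +/- sqrt(D)) / (2a) = (0.785 +/- 1.70183) / (-1.14).
  z_1 = (0.785 + 1.70183) / (-1.14) = -2.1814,   |z_1| = 2.1814.
  z_2 = (0.785 - 1.70183) / (-1.14) = 0.8042,   |z_2| = 0.8042.
Moduli of all roots: 2.1814, 0.8042.
All moduli strictly greater than 1? No.
Verdict: Not invertible.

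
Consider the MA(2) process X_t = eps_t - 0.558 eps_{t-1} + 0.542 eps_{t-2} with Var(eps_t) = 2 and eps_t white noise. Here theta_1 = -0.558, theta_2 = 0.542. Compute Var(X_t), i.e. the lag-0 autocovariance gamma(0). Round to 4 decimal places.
\gamma(0) = 3.2103

For an MA(q) process X_t = eps_t + sum_i theta_i eps_{t-i} with
Var(eps_t) = sigma^2, the variance is
  gamma(0) = sigma^2 * (1 + sum_i theta_i^2).
  sum_i theta_i^2 = (-0.558)^2 + (0.542)^2 = 0.311364 + 0.293764 = 0.605128.
  gamma(0) = 2 * (1 + 0.605128) = 2 * 1.605128 = 3.210256, which rounds to 3.2103.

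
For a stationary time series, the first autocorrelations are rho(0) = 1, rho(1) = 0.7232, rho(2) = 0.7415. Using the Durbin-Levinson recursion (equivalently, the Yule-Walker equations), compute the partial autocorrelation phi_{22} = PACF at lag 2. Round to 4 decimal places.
\phi_{22} = 0.4581

The PACF at lag k is phi_{kk}, the last component of the solution
to the Yule-Walker system G_k phi = r_k where
  (G_k)_{ij} = rho(|i - j|), (r_k)_i = rho(i), i,j = 1..k.
Equivalently, Durbin-Levinson gives phi_{kk} iteratively:
  phi_{11} = rho(1)
  phi_{kk} = [rho(k) - sum_{j=1..k-1} phi_{k-1,j} rho(k-j)]
            / [1 - sum_{j=1..k-1} phi_{k-1,j} rho(j)],
  phi_{k,j} = phi_{k-1,j} - phi_{kk} phi_{k-1,k-j},  j = 1..k-1.
Step k = 1:
  phi_11 = rho(1) = 0.7232.
Step k = 2:
  phi_22 = [rho(2) - phi_11 rho(1)] / [1 - phi_11 rho(1)] = [0.7415 - (0.7232)(0.7232)] / [1 - (0.7232)(0.7232)]
         = 0.21848176 / 0.47698176 = 0.4581.
Therefore phi_{22} = 0.4581.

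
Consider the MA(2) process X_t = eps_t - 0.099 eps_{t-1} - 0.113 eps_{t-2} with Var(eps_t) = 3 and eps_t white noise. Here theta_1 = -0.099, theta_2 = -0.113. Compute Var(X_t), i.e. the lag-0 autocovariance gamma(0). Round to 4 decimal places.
\gamma(0) = 3.0677

For an MA(q) process X_t = eps_t + sum_i theta_i eps_{t-i} with
Var(eps_t) = sigma^2, the variance is
  gamma(0) = sigma^2 * (1 + sum_i theta_i^2).
  sum_i theta_i^2 = (-0.099)^2 + (-0.113)^2 = 0.009801 + 0.012769 = 0.02257.
  gamma(0) = 3 * (1 + 0.02257) = 3 * 1.02257 = 3.06771, which rounds to 3.0677.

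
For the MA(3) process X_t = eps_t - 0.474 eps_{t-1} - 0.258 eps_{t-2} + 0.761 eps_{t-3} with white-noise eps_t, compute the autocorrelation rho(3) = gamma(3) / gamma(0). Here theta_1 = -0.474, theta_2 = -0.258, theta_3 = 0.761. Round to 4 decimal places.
\rho(3) = 0.4069

For an MA(q) process with theta_0 = 1, the autocovariance is
  gamma(k) = sigma^2 * sum_{i=0..q-k} theta_i * theta_{i+k},
and rho(k) = gamma(k) / gamma(0). Sigma^2 cancels.
  numerator   = (1)*(0.761) = 0.761.
  denominator = (1)^2 + (-0.474)^2 + (-0.258)^2 + (0.761)^2 = 1.870361.
  rho(3) = 0.761 / 1.870361 = 0.4069.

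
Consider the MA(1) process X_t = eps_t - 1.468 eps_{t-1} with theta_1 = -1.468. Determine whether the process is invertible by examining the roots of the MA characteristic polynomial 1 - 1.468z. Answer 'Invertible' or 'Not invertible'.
\text{Not invertible}

The MA(q) characteristic polynomial is P(z) = 1 - 1.468z.
Invertibility requires all roots to lie outside the unit circle, i.e. |z| > 1 for every root.
This is linear in z: 1 + (-1.468) z = 0  =>  z = -1/(-1.468) = 0.681199,  |z| = 0.681199.
Moduli of all roots: 0.6812.
All moduli strictly greater than 1? No.
Verdict: Not invertible.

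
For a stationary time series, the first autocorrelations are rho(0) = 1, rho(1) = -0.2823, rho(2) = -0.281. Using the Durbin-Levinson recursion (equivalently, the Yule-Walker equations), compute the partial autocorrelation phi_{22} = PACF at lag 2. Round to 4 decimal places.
\phi_{22} = -0.3919

The PACF at lag k is phi_{kk}, the last component of the solution
to the Yule-Walker system G_k phi = r_k where
  (G_k)_{ij} = rho(|i - j|), (r_k)_i = rho(i), i,j = 1..k.
Equivalently, Durbin-Levinson gives phi_{kk} iteratively:
  phi_{11} = rho(1)
  phi_{kk} = [rho(k) - sum_{j=1..k-1} phi_{k-1,j} rho(k-j)]
            / [1 - sum_{j=1..k-1} phi_{k-1,j} rho(j)],
  phi_{k,j} = phi_{k-1,j} - phi_{kk} phi_{k-1,k-j},  j = 1..k-1.
Step k = 1:
  phi_11 = rho(1) = -0.2823.
Step k = 2:
  phi_22 = [rho(2) - phi_11 rho(1)] / [1 - phi_11 rho(1)] = [-0.281 - (-0.2823)(-0.2823)] / [1 - (-0.2823)(-0.2823)]
         = -0.36069329 / 0.92030671 = -0.3919.
Therefore phi_{22} = -0.3919.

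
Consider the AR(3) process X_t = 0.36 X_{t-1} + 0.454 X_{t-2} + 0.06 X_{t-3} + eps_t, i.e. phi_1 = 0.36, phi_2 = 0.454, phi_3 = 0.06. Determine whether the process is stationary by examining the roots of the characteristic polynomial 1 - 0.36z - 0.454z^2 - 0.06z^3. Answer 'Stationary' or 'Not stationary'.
\text{Stationary}

The AR(p) characteristic polynomial is P(z) = 1 - 0.36z - 0.454z^2 - 0.06z^3.
Stationarity requires all roots to lie outside the unit circle, i.e. |z| > 1 for every root.
Degree 3: look for a simple real root z0 first, then factor out (1 - z/z0) and solve the remaining quadratic.
Testing z0 = -2.5: P(-2.5) = 1 + (-0.36)(-2.5) + (-0.454)(-2.5)^2 + (-0.06)(-2.5)^3
  = 1 + (0.9) + (-2.8375) + (0.9375) = 0.  So z_0 = -2.5 is a root, |z_0| = 2.5.
Divide out the factor (1 + 0.4 z) = (1 - z/z0) (since 1/z0 = -0.4):
  P(z) = (1 + 0.4 z)(1 + (-0.76) z + (-0.15) z^2)
  [check: z-coef -0.76 - (-0.4) = -0.36; z^2-coef -0.15 - (-0.4)(-0.76) = -0.454; z^3-coef -(-0.4)(-0.15) = -0.06.]
Remaining roots from the quadratic factor 1 + (-0.76) z + (-0.15) z^2:
  Set 1 + (-0.76) z + (-0.15) z^2 = 0, i.e. a z^2 + b z + c = 0 with a = -0.15, b = -0.76, c = 1.
  Discriminant D = b^2 - 4ac = (-0.76)^2 - 4*(-0.15)*1 = 0.5776 - (-0.6) = 1.1776.
  D >= 0, so the roots are real: z = (-b +/- sqrt(D)) / (2a) = (0.76 +/- 1.085173) / (-0.3).
    z_1 = (0.76 + 1.085173) / (-0.3) = -6.1506,   |z_1| = 6.1506.
    z_2 = (0.76 - 1.085173) / (-0.3) = 1.0839,   |z_2| = 1.0839.
Moduli of all roots: 2.5000, 6.1506, 1.0839.
All moduli strictly greater than 1? Yes.
Verdict: Stationary.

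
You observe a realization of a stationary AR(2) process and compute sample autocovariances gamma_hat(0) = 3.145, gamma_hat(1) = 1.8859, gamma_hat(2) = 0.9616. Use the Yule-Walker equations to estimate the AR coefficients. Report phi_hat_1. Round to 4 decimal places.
\hat\phi_{1} = 0.6500

The Yule-Walker equations for an AR(p) process read, in matrix form,
  Gamma_p phi = r_p,   with   (Gamma_p)_{ij} = gamma(|i - j|),
                       (r_p)_i = gamma(i),   i,j = 1..p.
Substitute the sample gammas (Toeplitz matrix and right-hand side of size 2):
  Gamma_p = [[3.145, 1.8859], [1.8859, 3.145]]
  r_p     = [1.8859, 0.9616]
Written out:
  3.145 phi_1 + 1.8859 phi_2 = 1.8859
  1.8859 phi_1 + 3.145 phi_2 = 0.9616
Solve by Cramer's rule:
  det = gamma(0)^2 - gamma(1)^2 = (3.145)^2 - (1.8859)^2 = 9.891025 - 3.55661881 = 6.33440619
  phi_hat_1 = [gamma(1) gamma(0) - gamma(1) gamma(2)] / det = [(1.8859)(3.145) - (1.8859)(0.9616)] / 6.33440619 = 4.11767406 / 6.33440619 = 0.65
  phi_hat_2 = [gamma(0) gamma(2) - gamma(1)^2] / det = [(3.145)(0.9616) - (1.8859)^2] / 6.33440619 = -0.53238681 / 6.33440619 = -0.084
So phi_hat = [0.6500, -0.0840].
Therefore phi_hat_1 = 0.6500.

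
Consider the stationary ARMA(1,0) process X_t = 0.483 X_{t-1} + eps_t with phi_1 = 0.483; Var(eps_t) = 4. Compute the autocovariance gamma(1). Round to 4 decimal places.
\gamma(1) = 2.5199

Multiply the model equation by X_{t-k} and take expectations. With theta_0 = psi_0 = 1 and psi_j the MA(infinity) weights, this gives
  gamma(k) - sum_i phi_i gamma(k-i) = c_k,
  c_k = sigma^2 * sum_{j=k..q} theta_j psi_{j-k}   (c_k = 0 for k > q),
using gamma(-m) = gamma(m).
Pure AR (q = 0): c_0 = sigma^2 = 4, c_k = 0 for k >= 1.
Equations for k = 0 and k = 1 (AR order 1):
  gamma(0) = phi_1 gamma(1) + c_0
  gamma(1) = phi_1 gamma(0) + c_1
Substituting the second into the first: gamma(0) (1 - phi_1^2) = c_0 + phi_1 c_1, so
  gamma(0) = c_0 / (1 - phi_1^2) = 4 / (1 - (0.483)^2) = 4 / 0.766711 = 5.21709.
  gamma(1) = phi_1 gamma(0) = (0.483)(5.21709) = 2.519854.
Therefore gamma(1) = 2.5199 (to 4 decimal places).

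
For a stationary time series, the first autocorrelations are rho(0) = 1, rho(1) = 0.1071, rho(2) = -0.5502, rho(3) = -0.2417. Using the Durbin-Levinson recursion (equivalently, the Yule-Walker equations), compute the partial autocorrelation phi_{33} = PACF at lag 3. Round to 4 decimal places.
\phi_{33} = -0.1321

The PACF at lag k is phi_{kk}, the last component of the solution
to the Yule-Walker system G_k phi = r_k where
  (G_k)_{ij} = rho(|i - j|), (r_k)_i = rho(i), i,j = 1..k.
Equivalently, Durbin-Levinson gives phi_{kk} iteratively:
  phi_{11} = rho(1)
  phi_{kk} = [rho(k) - sum_{j=1..k-1} phi_{k-1,j} rho(k-j)]
            / [1 - sum_{j=1..k-1} phi_{k-1,j} rho(j)],
  phi_{k,j} = phi_{k-1,j} - phi_{kk} phi_{k-1,k-j},  j = 1..k-1.
Step k = 1:
  phi_11 = rho(1) = 0.1071.
Step k = 2:
  phi_22 = [rho(2) - phi_11 rho(1)] / [1 - phi_11 rho(1)] = [-0.5502 - (0.1071)(0.1071)] / [1 - (0.1071)(0.1071)]
         = -0.56167041 / 0.98852959 = -0.568188.
  Update: phi_21 = phi_11 - phi_22 phi_11 = 0.1071 - (-0.568188)(0.1071) = 0.167953.
Step k = 3:
  phi_33 = [rho(3) - phi_21 rho(2) - phi_22 rho(1)] / [1 - phi_21 rho(1) - phi_22 rho(2)]
    numerator   = -0.2417 - (0.167953)(-0.5502) - (-0.568188)(0.1071) = -0.0884394
    denominator = 1 - (0.167953)(0.1071) - (-0.568188)(-0.5502) = 0.66939534
  phi_33 = -0.0884394 / 0.66939534 = -0.1321.
Therefore phi_{33} = -0.1321.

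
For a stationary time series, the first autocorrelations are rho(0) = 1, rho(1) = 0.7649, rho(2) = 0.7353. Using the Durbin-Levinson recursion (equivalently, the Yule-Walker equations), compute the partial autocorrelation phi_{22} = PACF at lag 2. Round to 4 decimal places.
\phi_{22} = 0.3621

The PACF at lag k is phi_{kk}, the last component of the solution
to the Yule-Walker system G_k phi = r_k where
  (G_k)_{ij} = rho(|i - j|), (r_k)_i = rho(i), i,j = 1..k.
Equivalently, Durbin-Levinson gives phi_{kk} iteratively:
  phi_{11} = rho(1)
  phi_{kk} = [rho(k) - sum_{j=1..k-1} phi_{k-1,j} rho(k-j)]
            / [1 - sum_{j=1..k-1} phi_{k-1,j} rho(j)],
  phi_{k,j} = phi_{k-1,j} - phi_{kk} phi_{k-1,k-j},  j = 1..k-1.
Step k = 1:
  phi_11 = rho(1) = 0.7649.
Step k = 2:
  phi_22 = [rho(2) - phi_11 rho(1)] / [1 - phi_11 rho(1)] = [0.7353 - (0.7649)(0.7649)] / [1 - (0.7649)(0.7649)]
         = 0.15022799 / 0.41492799 = 0.3621.
Therefore phi_{22} = 0.3621.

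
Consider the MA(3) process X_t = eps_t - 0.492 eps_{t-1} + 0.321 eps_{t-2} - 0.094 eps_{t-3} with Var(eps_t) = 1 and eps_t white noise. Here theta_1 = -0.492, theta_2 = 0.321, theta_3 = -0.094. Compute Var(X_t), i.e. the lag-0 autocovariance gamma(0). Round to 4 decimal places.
\gamma(0) = 1.3539

For an MA(q) process X_t = eps_t + sum_i theta_i eps_{t-i} with
Var(eps_t) = sigma^2, the variance is
  gamma(0) = sigma^2 * (1 + sum_i theta_i^2).
  sum_i theta_i^2 = (-0.492)^2 + (0.321)^2 + (-0.094)^2 = 0.242064 + 0.103041 + 0.008836 = 0.353941.
  gamma(0) = 1 * (1 + 0.353941) = 1 * 1.353941 = 1.353941, which rounds to 1.3539.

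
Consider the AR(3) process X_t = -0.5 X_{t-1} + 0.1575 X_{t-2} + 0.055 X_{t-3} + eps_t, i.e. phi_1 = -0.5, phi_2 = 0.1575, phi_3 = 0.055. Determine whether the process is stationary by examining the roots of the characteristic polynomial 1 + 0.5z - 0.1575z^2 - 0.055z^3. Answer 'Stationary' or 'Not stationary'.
\text{Stationary}

The AR(p) characteristic polynomial is P(z) = 1 + 0.5z - 0.1575z^2 - 0.055z^3.
Stationarity requires all roots to lie outside the unit circle, i.e. |z| > 1 for every root.
Degree 3: look for a simple real root z0 first, then factor out (1 - z/z0) and solve the remaining quadratic.
Testing z0 = -4: P(-4) = 1 + (0.5)(-4) + (-0.1575)(-4)^2 + (-0.055)(-4)^3
  = 1 + (-2) + (-2.52) + (3.52) = 0.  So z_0 = -4 is a root, |z_0| = 4.
Divide out the factor (1 + 0.25 z) = (1 - z/z0) (since 1/z0 = -0.25):
  P(z) = (1 + 0.25 z)(1 + (0.25) z + (-0.22) z^2)
  [check: z-coef 0.25 - (-0.25) = 0.5; z^2-coef -0.22 - (-0.25)(0.25) = -0.1575; z^3-coef -(-0.25)(-0.22) = -0.055.]
Remaining roots from the quadratic factor 1 + (0.25) z + (-0.22) z^2:
  Set 1 + (0.25) z + (-0.22) z^2 = 0, i.e. a z^2 + b z + c = 0 with a = -0.22, b = 0.25, c = 1.
  Discriminant D = b^2 - 4ac = (0.25)^2 - 4*(-0.22)*1 = 0.0625 - (-0.88) = 0.9425.
  D >= 0, so the roots are real: z = (-b +/- sqrt(D)) / (2a) = (-0.25 +/- 0.970824) / (-0.44).
    z_1 = (-0.25 + 0.970824) / (-0.44) = -1.6382,   |z_1| = 1.6382.
    z_2 = (-0.25 - 0.970824) / (-0.44) = 2.7746,   |z_2| = 2.7746.
Moduli of all roots: 4.0000, 1.6382, 2.7746.
All moduli strictly greater than 1? Yes.
Verdict: Stationary.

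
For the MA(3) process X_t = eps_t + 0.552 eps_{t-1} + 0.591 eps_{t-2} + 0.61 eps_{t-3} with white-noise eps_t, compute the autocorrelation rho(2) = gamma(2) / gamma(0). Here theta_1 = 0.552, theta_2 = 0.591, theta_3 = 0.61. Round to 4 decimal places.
\rho(2) = 0.4579

For an MA(q) process with theta_0 = 1, the autocovariance is
  gamma(k) = sigma^2 * sum_{i=0..q-k} theta_i * theta_{i+k},
and rho(k) = gamma(k) / gamma(0). Sigma^2 cancels.
  numerator   = (1)*(0.591) + (0.552)*(0.61) = 0.92772.
  denominator = (1)^2 + (0.552)^2 + (0.591)^2 + (0.61)^2 = 2.026085.
  rho(2) = 0.92772 / 2.026085 = 0.4579.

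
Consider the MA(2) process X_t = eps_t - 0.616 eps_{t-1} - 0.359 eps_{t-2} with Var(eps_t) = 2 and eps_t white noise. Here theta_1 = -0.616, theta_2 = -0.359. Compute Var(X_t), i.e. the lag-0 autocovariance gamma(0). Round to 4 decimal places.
\gamma(0) = 3.0167

For an MA(q) process X_t = eps_t + sum_i theta_i eps_{t-i} with
Var(eps_t) = sigma^2, the variance is
  gamma(0) = sigma^2 * (1 + sum_i theta_i^2).
  sum_i theta_i^2 = (-0.616)^2 + (-0.359)^2 = 0.379456 + 0.128881 = 0.508337.
  gamma(0) = 2 * (1 + 0.508337) = 2 * 1.508337 = 3.016674, which rounds to 3.0167.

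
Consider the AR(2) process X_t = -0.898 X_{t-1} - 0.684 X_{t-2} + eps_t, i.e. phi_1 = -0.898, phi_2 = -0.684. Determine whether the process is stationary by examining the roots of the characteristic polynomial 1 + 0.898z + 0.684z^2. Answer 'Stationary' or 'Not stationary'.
\text{Stationary}

The AR(p) characteristic polynomial is P(z) = 1 + 0.898z + 0.684z^2.
Stationarity requires all roots to lie outside the unit circle, i.e. |z| > 1 for every root.
Set 1 + (0.898) z + (0.684) z^2 = 0, i.e. a z^2 + b z + c = 0 with a = 0.684, b = 0.898, c = 1.
Discriminant D = b^2 - 4ac = (0.898)^2 - 4*(0.684)*1 = 0.806404 - (2.736) = -1.929596.
D < 0, so the roots are the complex-conjugate pair z = (-b +/- i sqrt(-D)) / (2a) = -0.6564 +/- 1.0154i.
For a conjugate pair |z|^2 = z * conj(z) = (product of roots) = c/a = 1/(0.684) = 1.461988, so |z| = sqrt(1.461988) = 1.2091 for both roots.
Moduli of all roots: 1.2091, 1.2091.
All moduli strictly greater than 1? Yes.
Verdict: Stationary.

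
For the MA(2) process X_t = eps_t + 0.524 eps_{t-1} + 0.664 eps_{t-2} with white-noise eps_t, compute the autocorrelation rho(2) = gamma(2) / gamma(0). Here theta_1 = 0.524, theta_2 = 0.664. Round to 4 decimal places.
\rho(2) = 0.3871

For an MA(q) process with theta_0 = 1, the autocovariance is
  gamma(k) = sigma^2 * sum_{i=0..q-k} theta_i * theta_{i+k},
and rho(k) = gamma(k) / gamma(0). Sigma^2 cancels.
  numerator   = (1)*(0.664) = 0.664.
  denominator = (1)^2 + (0.524)^2 + (0.664)^2 = 1.715472.
  rho(2) = 0.664 / 1.715472 = 0.3871.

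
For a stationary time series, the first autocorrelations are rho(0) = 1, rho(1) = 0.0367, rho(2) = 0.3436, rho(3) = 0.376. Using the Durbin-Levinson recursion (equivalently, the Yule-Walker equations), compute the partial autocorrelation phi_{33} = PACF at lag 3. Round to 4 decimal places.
\phi_{33} = 0.4029

The PACF at lag k is phi_{kk}, the last component of the solution
to the Yule-Walker system G_k phi = r_k where
  (G_k)_{ij} = rho(|i - j|), (r_k)_i = rho(i), i,j = 1..k.
Equivalently, Durbin-Levinson gives phi_{kk} iteratively:
  phi_{11} = rho(1)
  phi_{kk} = [rho(k) - sum_{j=1..k-1} phi_{k-1,j} rho(k-j)]
            / [1 - sum_{j=1..k-1} phi_{k-1,j} rho(j)],
  phi_{k,j} = phi_{k-1,j} - phi_{kk} phi_{k-1,k-j},  j = 1..k-1.
Step k = 1:
  phi_11 = rho(1) = 0.0367.
Step k = 2:
  phi_22 = [rho(2) - phi_11 rho(1)] / [1 - phi_11 rho(1)] = [0.3436 - (0.0367)(0.0367)] / [1 - (0.0367)(0.0367)]
         = 0.34225311 / 0.99865311 = 0.342715.
  Update: phi_21 = phi_11 - phi_22 phi_11 = 0.0367 - (0.342715)(0.0367) = 0.024122.
Step k = 3:
  phi_33 = [rho(3) - phi_21 rho(2) - phi_22 rho(1)] / [1 - phi_21 rho(1) - phi_22 rho(2)]
    numerator   = 0.376 - (0.024122)(0.3436) - (0.342715)(0.0367) = 0.35513392
    denominator = 1 - (0.024122)(0.0367) - (0.342715)(0.3436) = 0.88135793
  phi_33 = 0.35513392 / 0.88135793 = 0.4029.
Therefore phi_{33} = 0.4029.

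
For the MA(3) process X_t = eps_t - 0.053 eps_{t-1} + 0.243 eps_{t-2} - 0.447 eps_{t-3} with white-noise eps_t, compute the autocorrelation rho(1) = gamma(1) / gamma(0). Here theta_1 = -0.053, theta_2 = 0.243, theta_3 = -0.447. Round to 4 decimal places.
\rho(1) = -0.1383

For an MA(q) process with theta_0 = 1, the autocovariance is
  gamma(k) = sigma^2 * sum_{i=0..q-k} theta_i * theta_{i+k},
and rho(k) = gamma(k) / gamma(0). Sigma^2 cancels.
  numerator   = (1)*(-0.053) + (-0.053)*(0.243) + (0.243)*(-0.447) = -0.1745.
  denominator = (1)^2 + (-0.053)^2 + (0.243)^2 + (-0.447)^2 = 1.261667.
  rho(1) = -0.1745 / 1.261667 = -0.1383.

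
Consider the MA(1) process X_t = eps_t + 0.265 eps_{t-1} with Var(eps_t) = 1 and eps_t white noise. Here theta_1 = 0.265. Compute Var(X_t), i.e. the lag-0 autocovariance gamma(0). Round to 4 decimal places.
\gamma(0) = 1.0702

For an MA(q) process X_t = eps_t + sum_i theta_i eps_{t-i} with
Var(eps_t) = sigma^2, the variance is
  gamma(0) = sigma^2 * (1 + sum_i theta_i^2).
  sum_i theta_i^2 = (0.265)^2 = 0.070225.
  gamma(0) = 1 * (1 + 0.070225) = 1 * 1.070225 = 1.070225, which rounds to 1.0702.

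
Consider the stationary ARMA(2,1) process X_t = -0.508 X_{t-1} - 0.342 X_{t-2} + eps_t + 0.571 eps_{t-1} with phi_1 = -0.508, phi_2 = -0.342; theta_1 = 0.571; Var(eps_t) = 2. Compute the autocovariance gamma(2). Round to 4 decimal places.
\gamma(2) = -0.7860

Multiply the model equation by X_{t-k} and take expectations. With theta_0 = psi_0 = 1 and psi_j the MA(infinity) weights, this gives
  gamma(k) - sum_i phi_i gamma(k-i) = c_k,
  c_k = sigma^2 * sum_{j=k..q} theta_j psi_{j-k}   (c_k = 0 for k > q),
using gamma(-m) = gamma(m).
psi-weights needed (psi_j = theta_j + sum_i phi_i psi_{j-i}):
  psi_1 = theta_1 + phi_1 = 0.571 + (-0.508) = 0.063
Right-hand sides:
  c_0 = sigma^2 (1 + theta_1 psi_1) = 2 * (1 + (0.571)(0.063)) = 2 * 1.035973 = 2.071946
  c_1 = sigma^2 theta_1 = 2 * (0.571) = 1.142
  c_2 = 0
Equations for k = 0, 1, 2 (AR order 2, c_2 = 0):
  (E0) gamma(0) = phi_1 gamma(1) + phi_2 gamma(2) + c_0
  (E1) gamma(1) = phi_1 gamma(0) + phi_2 gamma(1) + c_1
  (E2) gamma(2) = phi_1 gamma(1) + phi_2 gamma(0)
From (E1): gamma(1) = A gamma(0) + B with
  A = phi_1 / (1 - phi_2) = -0.508 / 1.342 = -0.378539,   B = c_1 / (1 - phi_2) = 1.142 / 1.342 = 0.850969.
Insert (E2) into (E0): gamma(0) (1 - phi_2^2) = phi_1 (1 + phi_2) gamma(1) + c_0.
  phi_1 (1 + phi_2) = (-0.508)(0.658) = -0.334264,   1 - phi_2^2 = 0.883036.
Replace gamma(1) by A gamma(0) + B and collect gamma(0):
  gamma(0) [0.883036 - (-0.334264)(-0.378539)] = (-0.334264)(0.850969) + 2.071946
  gamma(0) * 0.756504 = 1.787498
  gamma(0) = 1.787498 / 0.756504 = 2.36284.
  gamma(1) = A gamma(0) + B = (-0.378539)(2.36284) + (0.850969) = -0.04346.
  gamma(2) = phi_1 gamma(1) + phi_2 gamma(0) = (-0.508)(-0.04346) + (-0.342)(2.36284) = -0.786014.
Therefore gamma(2) = -0.7860 (to 4 decimal places).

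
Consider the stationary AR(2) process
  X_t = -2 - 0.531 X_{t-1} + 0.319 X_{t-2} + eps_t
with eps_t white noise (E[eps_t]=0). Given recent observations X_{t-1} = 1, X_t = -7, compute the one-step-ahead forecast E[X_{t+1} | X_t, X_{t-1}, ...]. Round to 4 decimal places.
E[X_{t+1} \mid \mathcal F_t] = 2.0360

For an AR(p) model X_t = c + sum_i phi_i X_{t-i} + eps_t, the
one-step-ahead conditional mean is
  E[X_{t+1} | X_t, ...] = c + sum_i phi_i X_{t+1-i}.
Substitute known values:
  E[X_{t+1} | ...] = -2 + (-0.531) * (-7) + (0.319) * (1)
                   = 2.0360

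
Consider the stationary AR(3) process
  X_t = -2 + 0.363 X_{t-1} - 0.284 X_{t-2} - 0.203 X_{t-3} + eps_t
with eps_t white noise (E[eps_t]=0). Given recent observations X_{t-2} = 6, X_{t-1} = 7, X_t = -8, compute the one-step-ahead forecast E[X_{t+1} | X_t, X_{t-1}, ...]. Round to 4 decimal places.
E[X_{t+1} \mid \mathcal F_t] = -8.1100

For an AR(p) model X_t = c + sum_i phi_i X_{t-i} + eps_t, the
one-step-ahead conditional mean is
  E[X_{t+1} | X_t, ...] = c + sum_i phi_i X_{t+1-i}.
Substitute known values:
  E[X_{t+1} | ...] = -2 + (0.363) * (-8) + (-0.284) * (7) + (-0.203) * (6)
                   = -8.1100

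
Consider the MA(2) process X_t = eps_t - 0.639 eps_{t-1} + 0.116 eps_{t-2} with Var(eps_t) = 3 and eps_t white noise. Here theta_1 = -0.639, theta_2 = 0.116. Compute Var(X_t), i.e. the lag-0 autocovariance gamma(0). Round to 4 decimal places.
\gamma(0) = 4.2653

For an MA(q) process X_t = eps_t + sum_i theta_i eps_{t-i} with
Var(eps_t) = sigma^2, the variance is
  gamma(0) = sigma^2 * (1 + sum_i theta_i^2).
  sum_i theta_i^2 = (-0.639)^2 + (0.116)^2 = 0.408321 + 0.013456 = 0.421777.
  gamma(0) = 3 * (1 + 0.421777) = 3 * 1.421777 = 4.265331, which rounds to 4.2653.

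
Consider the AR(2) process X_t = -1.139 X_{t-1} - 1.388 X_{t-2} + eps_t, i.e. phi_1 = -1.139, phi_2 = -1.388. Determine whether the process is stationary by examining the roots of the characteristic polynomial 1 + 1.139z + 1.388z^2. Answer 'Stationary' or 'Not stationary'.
\text{Not stationary}

The AR(p) characteristic polynomial is P(z) = 1 + 1.139z + 1.388z^2.
Stationarity requires all roots to lie outside the unit circle, i.e. |z| > 1 for every root.
Set 1 + (1.139) z + (1.388) z^2 = 0, i.e. a z^2 + b z + c = 0 with a = 1.388, b = 1.139, c = 1.
Discriminant D = b^2 - 4ac = (1.139)^2 - 4*(1.388)*1 = 1.297321 - (5.552) = -4.254679.
D < 0, so the roots are the complex-conjugate pair z = (-b +/- i sqrt(-D)) / (2a) = -0.4103 +/- 0.743i.
For a conjugate pair |z|^2 = z * conj(z) = (product of roots) = c/a = 1/(1.388) = 0.720461, so |z| = sqrt(0.720461) = 0.8488 for both roots.
Moduli of all roots: 0.8488, 0.8488.
All moduli strictly greater than 1? No.
Verdict: Not stationary.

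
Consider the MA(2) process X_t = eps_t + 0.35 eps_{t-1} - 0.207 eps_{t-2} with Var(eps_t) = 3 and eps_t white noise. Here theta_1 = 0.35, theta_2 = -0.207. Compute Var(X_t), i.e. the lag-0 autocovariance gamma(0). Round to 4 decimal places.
\gamma(0) = 3.4960

For an MA(q) process X_t = eps_t + sum_i theta_i eps_{t-i} with
Var(eps_t) = sigma^2, the variance is
  gamma(0) = sigma^2 * (1 + sum_i theta_i^2).
  sum_i theta_i^2 = (0.35)^2 + (-0.207)^2 = 0.1225 + 0.042849 = 0.165349.
  gamma(0) = 3 * (1 + 0.165349) = 3 * 1.165349 = 3.496047, which rounds to 3.4960.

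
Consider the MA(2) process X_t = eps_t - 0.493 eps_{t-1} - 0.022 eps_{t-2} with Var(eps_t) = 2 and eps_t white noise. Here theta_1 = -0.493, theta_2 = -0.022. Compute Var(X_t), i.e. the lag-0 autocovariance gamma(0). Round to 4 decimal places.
\gamma(0) = 2.4871

For an MA(q) process X_t = eps_t + sum_i theta_i eps_{t-i} with
Var(eps_t) = sigma^2, the variance is
  gamma(0) = sigma^2 * (1 + sum_i theta_i^2).
  sum_i theta_i^2 = (-0.493)^2 + (-0.022)^2 = 0.243049 + 0.000484 = 0.243533.
  gamma(0) = 2 * (1 + 0.243533) = 2 * 1.243533 = 2.487066, which rounds to 2.4871.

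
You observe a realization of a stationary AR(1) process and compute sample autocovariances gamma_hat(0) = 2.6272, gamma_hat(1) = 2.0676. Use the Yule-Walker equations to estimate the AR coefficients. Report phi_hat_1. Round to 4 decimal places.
\hat\phi_{1} = 0.7870

The Yule-Walker equations for an AR(p) process read, in matrix form,
  Gamma_p phi = r_p,   with   (Gamma_p)_{ij} = gamma(|i - j|),
                       (r_p)_i = gamma(i),   i,j = 1..p.
Substitute the sample gammas (Toeplitz matrix and right-hand side of size 1):
  Gamma_p = [[2.6272]]
  r_p     = [2.0676]
With p = 1 this is the single equation gamma(0) phi_1 = gamma(1):
  phi_hat_1 = gamma(1) / gamma(0) = 2.0676 / 2.6272 = 0.7870.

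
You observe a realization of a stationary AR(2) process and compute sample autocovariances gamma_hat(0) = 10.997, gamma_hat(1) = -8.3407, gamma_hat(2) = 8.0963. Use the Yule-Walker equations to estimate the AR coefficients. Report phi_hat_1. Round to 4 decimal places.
\hat\phi_{1} = -0.4710

The Yule-Walker equations for an AR(p) process read, in matrix form,
  Gamma_p phi = r_p,   with   (Gamma_p)_{ij} = gamma(|i - j|),
                       (r_p)_i = gamma(i),   i,j = 1..p.
Substitute the sample gammas (Toeplitz matrix and right-hand side of size 2):
  Gamma_p = [[10.997, -8.3407], [-8.3407, 10.997]]
  r_p     = [-8.3407, 8.0963]
Written out:
  10.997 phi_1 - 8.3407 phi_2 = -8.3407
  -8.3407 phi_1 + 10.997 phi_2 = 8.0963
Solve by Cramer's rule:
  det = gamma(0)^2 - gamma(1)^2 = (10.997)^2 - (-8.3407)^2 = 120.934009 - 69.56727649 = 51.36673251
  phi_hat_1 = [gamma(1) gamma(0) - gamma(1) gamma(2)] / det = [(-8.3407)(10.997) - (-8.3407)(8.0963)] / 51.36673251 = -24.19386849 / 51.36673251 = -0.471
  phi_hat_2 = [gamma(0) gamma(2) - gamma(1)^2] / det = [(10.997)(8.0963) - (-8.3407)^2] / 51.36673251 = 19.46773461 / 51.36673251 = 0.379
So phi_hat = [-0.4710, 0.3790].
Therefore phi_hat_1 = -0.4710.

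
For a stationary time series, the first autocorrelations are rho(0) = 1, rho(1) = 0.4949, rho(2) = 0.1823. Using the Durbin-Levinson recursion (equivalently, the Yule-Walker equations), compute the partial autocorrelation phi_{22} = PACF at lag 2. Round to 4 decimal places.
\phi_{22} = -0.0829

The PACF at lag k is phi_{kk}, the last component of the solution
to the Yule-Walker system G_k phi = r_k where
  (G_k)_{ij} = rho(|i - j|), (r_k)_i = rho(i), i,j = 1..k.
Equivalently, Durbin-Levinson gives phi_{kk} iteratively:
  phi_{11} = rho(1)
  phi_{kk} = [rho(k) - sum_{j=1..k-1} phi_{k-1,j} rho(k-j)]
            / [1 - sum_{j=1..k-1} phi_{k-1,j} rho(j)],
  phi_{k,j} = phi_{k-1,j} - phi_{kk} phi_{k-1,k-j},  j = 1..k-1.
Step k = 1:
  phi_11 = rho(1) = 0.4949.
Step k = 2:
  phi_22 = [rho(2) - phi_11 rho(1)] / [1 - phi_11 rho(1)] = [0.1823 - (0.4949)(0.4949)] / [1 - (0.4949)(0.4949)]
         = -0.06262601 / 0.75507399 = -0.0829.
Therefore phi_{22} = -0.0829.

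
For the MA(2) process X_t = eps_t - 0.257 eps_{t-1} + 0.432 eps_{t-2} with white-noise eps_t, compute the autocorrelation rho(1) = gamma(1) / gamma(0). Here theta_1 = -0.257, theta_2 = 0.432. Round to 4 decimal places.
\rho(1) = -0.2938

For an MA(q) process with theta_0 = 1, the autocovariance is
  gamma(k) = sigma^2 * sum_{i=0..q-k} theta_i * theta_{i+k},
and rho(k) = gamma(k) / gamma(0). Sigma^2 cancels.
  numerator   = (1)*(-0.257) + (-0.257)*(0.432) = -0.368024.
  denominator = (1)^2 + (-0.257)^2 + (0.432)^2 = 1.252673.
  rho(1) = -0.368024 / 1.252673 = -0.2938.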